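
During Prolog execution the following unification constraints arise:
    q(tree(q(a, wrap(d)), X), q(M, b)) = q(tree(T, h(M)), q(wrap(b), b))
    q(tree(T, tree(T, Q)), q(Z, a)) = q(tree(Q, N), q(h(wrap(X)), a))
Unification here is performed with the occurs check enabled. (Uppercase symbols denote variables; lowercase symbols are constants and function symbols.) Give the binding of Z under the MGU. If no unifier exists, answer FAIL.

Decompose q/2: tree(q(a, wrap(d)), X) = tree(T, h(M)),  q(M, b) = q(wrap(b), b).
Decompose tree/2: q(a, wrap(d)) = T,  X = h(M).
Bind T := q(a, wrap(d)); substituting into the one remaining equation that mentions T gives: q(tree(q(a, wrap(d)), tree(q(a, wrap(d)), Q)), q(Z, a)) = q(tree(Q, N), q(h(wrap(X)), a)).
Bind X := h(M); substituting into the one remaining equation that mentions X gives: q(tree(q(a, wrap(d)), tree(q(a, wrap(d)), Q)), q(Z, a)) = q(tree(Q, N), q(h(wrap(h(M))), a)).
Decompose q/2: M = wrap(b),  b = b.
Bind M := wrap(b); substituting into the one remaining equation that mentions M gives: q(tree(q(a, wrap(d)), tree(q(a, wrap(d)), Q)), q(Z, a)) = q(tree(Q, N), q(h(wrap(h(wrap(b)))), a)). Substituting into the earlier binding gives X := h(wrap(b)).
Delete trivial equation b = b.
Decompose q/2: tree(q(a, wrap(d)), tree(q(a, wrap(d)), Q)) = tree(Q, N),  q(Z, a) = q(h(wrap(h(wrap(b)))), a).
Decompose tree/2: q(a, wrap(d)) = Q,  tree(q(a, wrap(d)), Q) = N.
Bind Q := q(a, wrap(d)); substituting into the one remaining equation that mentions Q gives: tree(q(a, wrap(d)), q(a, wrap(d))) = N.
Bind N := tree(q(a, wrap(d)), q(a, wrap(d))); no other remaining equation mentions N.
Decompose q/2: Z = h(wrap(h(wrap(b)))),  a = a.
Bind Z := h(wrap(h(wrap(b)))); no other remaining equation mentions Z.
Delete trivial equation a = a.
MGU = { T = q(a, wrap(d)), X = h(wrap(b)), M = wrap(b), Q = q(a, wrap(d)), N = tree(q(a, wrap(d)), q(a, wrap(d))), Z = h(wrap(h(wrap(b)))) }, so Z = h(wrap(h(wrap(b)))).

h(wrap(h(wrap(b))))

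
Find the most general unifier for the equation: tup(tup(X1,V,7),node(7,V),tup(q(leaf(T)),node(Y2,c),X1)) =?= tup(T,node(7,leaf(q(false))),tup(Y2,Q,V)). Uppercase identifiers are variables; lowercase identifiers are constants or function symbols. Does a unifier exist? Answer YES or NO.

YES

Decompose tup/3: tup(X1,V,7) =?= T,  node(7,V) =?= node(7,leaf(q(false))),  tup(q(leaf(T)),node(Y2,c),X1) =?= tup(Y2,Q,V).
Bind T := tup(X1,V,7); substituting into the one remaining equation that mentions T gives: tup(q(leaf(tup(X1,V,7))),node(Y2,c),X1) =?= tup(Y2,Q,V).
Decompose node/2: 7 =?= 7,  V =?= leaf(q(false)).
Delete trivial equation 7 =?= 7.
Bind V := leaf(q(false)); substituting into the remaining equation gives: tup(q(leaf(tup(X1,leaf(q(false)),7))),node(Y2,c),X1) =?= tup(Y2,Q,leaf(q(false))). Substituting into the earlier binding gives T := tup(X1,leaf(q(false)),7).
Decompose tup/3: q(leaf(tup(X1,leaf(q(false)),7))) =?= Y2,  node(Y2,c) =?= Q,  X1 =?= leaf(q(false)).
Bind Y2 := q(leaf(tup(X1,leaf(q(false)),7))); substituting into the one remaining equation that mentions Y2 gives: node(q(leaf(tup(X1,leaf(q(false)),7))),c) =?= Q.
Bind Q := node(q(leaf(tup(X1,leaf(q(false)),7))),c); no other remaining equation mentions Q.
Bind X1 := leaf(q(false)). Substituting into the earlier bindings gives T := tup(leaf(q(false)),leaf(q(false)),7), Y2 := q(leaf(tup(leaf(q(false)),leaf(q(false)),7))), Q := node(q(leaf(tup(leaf(q(false)),leaf(q(false)),7))),c).
No equations remain and no clash or occurs-check failure arose, so a unifier exists.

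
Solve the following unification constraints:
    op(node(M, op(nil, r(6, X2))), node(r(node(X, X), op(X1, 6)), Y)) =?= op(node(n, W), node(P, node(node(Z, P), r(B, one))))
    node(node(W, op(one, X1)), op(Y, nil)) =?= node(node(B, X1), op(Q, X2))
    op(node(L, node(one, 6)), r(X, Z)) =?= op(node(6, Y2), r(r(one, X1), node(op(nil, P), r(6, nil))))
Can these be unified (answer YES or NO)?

NO

Decompose op/2: node(M, op(nil, r(6, X2))) =?= node(n, W),  node(r(node(X, X), op(X1, 6)), Y) =?= node(P, node(node(Z, P), r(B, one))).
Decompose node/2: M =?= n,  op(nil, r(6, X2)) =?= W.
Bind M := n; no other remaining equation mentions M.
Bind W := op(nil, r(6, X2)); substituting into the one remaining equation that mentions W gives: node(node(op(nil, r(6, X2)), op(one, X1)), op(Y, nil)) =?= node(node(B, X1), op(Q, X2)).
Decompose node/2: r(node(X, X), op(X1, 6)) =?= P,  Y =?= node(node(Z, P), r(B, one)).
Bind P := r(node(X, X), op(X1, 6)); substituting into the 2 remaining equations that mention P gives: Y =?= node(node(Z, r(node(X, X), op(X1, 6))), r(B, one)),  op(node(L, node(one, 6)), r(X, Z)) =?= op(node(6, Y2), r(r(one, X1), node(op(nil, r(node(X, X), op(X1, 6))), r(6, nil)))).
Bind Y := node(node(Z, r(node(X, X), op(X1, 6))), r(B, one)); substituting into the one remaining equation that mentions Y gives: node(node(op(nil, r(6, X2)), op(one, X1)), op(node(node(Z, r(node(X, X), op(X1, 6))), r(B, one)), nil)) =?= node(node(B, X1), op(Q, X2)).
Decompose node/2: node(op(nil, r(6, X2)), op(one, X1)) =?= node(B, X1),  op(node(node(Z, r(node(X, X), op(X1, 6))), r(B, one)), nil) =?= op(Q, X2).
Decompose node/2: op(nil, r(6, X2)) =?= B,  op(one, X1) =?= X1.
Bind B := op(nil, r(6, X2)); substituting into the one remaining equation that mentions B gives: op(node(node(Z, r(node(X, X), op(X1, 6))), r(op(nil, r(6, X2)), one)), nil) =?= op(Q, X2). Substituting into the earlier binding gives Y := node(node(Z, r(node(X, X), op(X1, 6))), r(op(nil, r(6, X2)), one)).
Occurs check fails: X1 occurs in op(one, X1); the equation X1 =?= op(one, X1) has no finite solution.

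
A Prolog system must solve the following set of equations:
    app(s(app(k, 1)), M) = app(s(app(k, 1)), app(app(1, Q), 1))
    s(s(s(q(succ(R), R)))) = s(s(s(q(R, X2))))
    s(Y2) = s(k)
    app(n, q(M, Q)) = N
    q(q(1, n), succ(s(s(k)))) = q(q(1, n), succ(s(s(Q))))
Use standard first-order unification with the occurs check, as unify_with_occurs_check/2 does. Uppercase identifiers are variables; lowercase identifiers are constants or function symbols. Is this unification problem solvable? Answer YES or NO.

NO

Decompose app/2: s(app(k, 1)) = s(app(k, 1)),  M = app(app(1, Q), 1).
Delete trivial equation s(app(k, 1)) = s(app(k, 1)).
Bind M := app(app(1, Q), 1); substituting into the one remaining equation that mentions M gives: app(n, q(app(app(1, Q), 1), Q)) = N.
Decompose s/1: s(s(q(succ(R), R))) = s(s(q(R, X2))).
Decompose s/1: s(q(succ(R), R)) = s(q(R, X2)).
Decompose s/1: q(succ(R), R) = q(R, X2).
Decompose q/2: succ(R) = R,  R = X2.
Occurs check fails: R occurs in succ(R); the equation R = succ(R) has no finite solution.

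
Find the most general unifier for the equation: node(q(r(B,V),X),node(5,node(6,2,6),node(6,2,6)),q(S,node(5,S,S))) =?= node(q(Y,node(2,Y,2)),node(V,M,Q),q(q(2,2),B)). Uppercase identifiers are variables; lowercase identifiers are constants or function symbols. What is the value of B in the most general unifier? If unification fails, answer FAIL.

Decompose node/3: q(r(B,V),X) =?= q(Y,node(2,Y,2)),  node(5,node(6,2,6),node(6,2,6)) =?= node(V,M,Q),  q(S,node(5,S,S)) =?= q(q(2,2),B).
Decompose q/2: r(B,V) =?= Y,  X =?= node(2,Y,2).
Bind Y := r(B,V); substituting into the one remaining equation that mentions Y gives: X =?= node(2,r(B,V),2).
Bind X := node(2,r(B,V),2); no other remaining equation mentions X.
Decompose node/3: 5 =?= V,  node(6,2,6) =?= M,  node(6,2,6) =?= Q.
Bind V := 5; no other remaining equation mentions V. Substituting into the earlier bindings gives Y := r(B,5), X := node(2,r(B,5),2).
Bind M := node(6,2,6); no other remaining equation mentions M.
Bind Q := node(6,2,6); no other remaining equation mentions Q.
Decompose q/2: S =?= q(2,2),  node(5,S,S) =?= B.
Bind S := q(2,2); substituting into the remaining equation gives: node(5,q(2,2),q(2,2)) =?= B.
Bind B := node(5,q(2,2),q(2,2)). Substituting into the earlier bindings gives Y := r(node(5,q(2,2),q(2,2)),5), X := node(2,r(node(5,q(2,2),q(2,2)),5),2).
MGU = { Y := r(node(5,q(2,2),q(2,2)),5), X := node(2,r(node(5,q(2,2),q(2,2)),5),2), V := 5, M := node(6,2,6), Q := node(6,2,6), S := q(2,2), B := node(5,q(2,2),q(2,2)) }, so B := node(5,q(2,2),q(2,2)).

node(5,q(2,2),q(2,2))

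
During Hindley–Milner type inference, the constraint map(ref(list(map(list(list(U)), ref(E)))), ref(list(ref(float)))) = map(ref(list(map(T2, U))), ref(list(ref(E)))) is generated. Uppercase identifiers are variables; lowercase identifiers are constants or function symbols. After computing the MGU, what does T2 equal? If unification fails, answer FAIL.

Decompose map/2: ref(list(map(list(list(U)), ref(E)))) = ref(list(map(T2, U))),  ref(list(ref(float))) = ref(list(ref(E))).
Decompose ref/1: list(map(list(list(U)), ref(E))) = list(map(T2, U)).
Decompose list/1: map(list(list(U)), ref(E)) = map(T2, U).
Decompose map/2: list(list(U)) = T2,  ref(E) = U.
Bind T2 := list(list(U)); no other remaining equation mentions T2.
Bind U := ref(E); no other remaining equation mentions U. Substituting into the earlier binding gives T2 := list(list(ref(E))).
Decompose ref/1: list(ref(float)) = list(ref(E)).
Decompose list/1: ref(float) = ref(E).
Decompose ref/1: float = E.
Bind E := float. Substituting into the earlier bindings gives T2 := list(list(ref(float))), U := ref(float).
MGU = { T2 := list(list(ref(float))), U := ref(float), E := float }, so T2 := list(list(ref(float))).

list(list(ref(float)))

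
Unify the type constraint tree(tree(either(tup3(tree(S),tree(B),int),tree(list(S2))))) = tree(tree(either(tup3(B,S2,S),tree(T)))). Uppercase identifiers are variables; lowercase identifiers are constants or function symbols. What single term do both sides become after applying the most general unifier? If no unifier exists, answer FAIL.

Decompose tree/1: tree(either(tup3(tree(S),tree(B),int),tree(list(S2)))) = tree(either(tup3(B,S2,S),tree(T))).
Decompose tree/1: either(tup3(tree(S),tree(B),int),tree(list(S2))) = either(tup3(B,S2,S),tree(T)).
Decompose either/2: tup3(tree(S),tree(B),int) = tup3(B,S2,S),  tree(list(S2)) = tree(T).
Decompose tup3/3: tree(S) = B,  tree(B) = S2,  int = S.
Bind B := tree(S); substituting into the one remaining equation that mentions B gives: tree(tree(S)) = S2.
Bind S2 := tree(tree(S)); substituting into the one remaining equation that mentions S2 gives: tree(list(tree(tree(S)))) = tree(T).
Bind S := int; substituting into the remaining equation gives: tree(list(tree(tree(int)))) = tree(T). Substituting into the earlier bindings gives B := tree(int), S2 := tree(tree(int)).
Decompose tree/1: list(tree(tree(int))) = T.
Bind T := list(tree(tree(int))).
Applying the MGU to either side gives tree(tree(either(tup3(tree(int),tree(tree(int)),int),tree(list(tree(tree(int))))))).

tree(tree(either(tup3(tree(int),tree(tree(int)),int),tree(list(tree(tree(int)))))))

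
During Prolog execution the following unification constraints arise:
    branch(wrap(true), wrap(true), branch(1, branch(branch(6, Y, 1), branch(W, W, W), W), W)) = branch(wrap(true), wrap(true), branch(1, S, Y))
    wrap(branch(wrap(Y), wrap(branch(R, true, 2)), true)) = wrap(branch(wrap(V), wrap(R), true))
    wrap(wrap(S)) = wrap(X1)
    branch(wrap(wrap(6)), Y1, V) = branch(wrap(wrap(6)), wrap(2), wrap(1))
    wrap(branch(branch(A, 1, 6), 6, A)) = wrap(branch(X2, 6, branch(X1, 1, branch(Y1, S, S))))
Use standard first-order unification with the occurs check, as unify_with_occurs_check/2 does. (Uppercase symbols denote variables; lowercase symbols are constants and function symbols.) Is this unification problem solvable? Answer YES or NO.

NO

Decompose branch/3: wrap(true) = wrap(true),  wrap(true) = wrap(true),  branch(1, branch(branch(6, Y, 1), branch(W, W, W), W), W) = branch(1, S, Y).
Delete trivial equation wrap(true) = wrap(true).
Delete trivial equation wrap(true) = wrap(true).
Decompose branch/3: 1 = 1,  branch(branch(6, Y, 1), branch(W, W, W), W) = S,  W = Y.
Delete trivial equation 1 = 1.
Bind S := branch(branch(6, Y, 1), branch(W, W, W), W); substituting into the 2 remaining equations that mention S gives: wrap(wrap(branch(branch(6, Y, 1), branch(W, W, W), W))) = wrap(X1),  wrap(branch(branch(A, 1, 6), 6, A)) = wrap(branch(X2, 6, branch(X1, 1, branch(Y1, branch(branch(6, Y, 1), branch(W, W, W), W), branch(branch(6, Y, 1), branch(W, W, W), W))))).
Bind W := Y; substituting into the 2 remaining equations that mention W gives: wrap(wrap(branch(branch(6, Y, 1), branch(Y, Y, Y), Y))) = wrap(X1),  wrap(branch(branch(A, 1, 6), 6, A)) = wrap(branch(X2, 6, branch(X1, 1, branch(Y1, branch(branch(6, Y, 1), branch(Y, Y, Y), Y), branch(branch(6, Y, 1), branch(Y, Y, Y), Y))))). Substituting into the earlier binding gives S := branch(branch(6, Y, 1), branch(Y, Y, Y), Y).
Decompose wrap/1: branch(wrap(Y), wrap(branch(R, true, 2)), true) = branch(wrap(V), wrap(R), true).
Decompose branch/3: wrap(Y) = wrap(V),  wrap(branch(R, true, 2)) = wrap(R),  true = true.
Decompose wrap/1: Y = V.
Bind Y := V; substituting into the 2 remaining equations that mention Y gives: wrap(wrap(branch(branch(6, V, 1), branch(V, V, V), V))) = wrap(X1),  wrap(branch(branch(A, 1, 6), 6, A)) = wrap(branch(X2, 6, branch(X1, 1, branch(Y1, branch(branch(6, V, 1), branch(V, V, V), V), branch(branch(6, V, 1), branch(V, V, V), V))))). Substituting into the earlier bindings gives S := branch(branch(6, V, 1), branch(V, V, V), V), W := V.
Decompose wrap/1: branch(R, true, 2) = R.
Occurs check fails: R occurs in branch(R, true, 2); the equation R = branch(R, true, 2) has no finite solution.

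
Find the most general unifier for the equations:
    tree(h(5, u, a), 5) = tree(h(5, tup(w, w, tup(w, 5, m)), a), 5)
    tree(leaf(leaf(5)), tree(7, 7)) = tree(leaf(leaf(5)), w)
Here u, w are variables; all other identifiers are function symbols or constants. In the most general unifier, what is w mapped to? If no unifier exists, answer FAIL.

Decompose tree/2: h(5, u, a) = h(5, tup(w, w, tup(w, 5, m)), a),  5 = 5.
Decompose h/3: 5 = 5,  u = tup(w, w, tup(w, 5, m)),  a = a.
Delete trivial equation 5 = 5.
Bind u := tup(w, w, tup(w, 5, m)); no other remaining equation mentions u.
Delete trivial equation a = a.
Delete trivial equation 5 = 5.
Decompose tree/2: leaf(leaf(5)) = leaf(leaf(5)),  tree(7, 7) = w.
Delete trivial equation leaf(leaf(5)) = leaf(leaf(5)).
Bind w := tree(7, 7). Substituting into the earlier binding gives u := tup(tree(7, 7), tree(7, 7), tup(tree(7, 7), 5, m)).
MGU = { u := tup(tree(7, 7), tree(7, 7), tup(tree(7, 7), 5, m)), w := tree(7, 7) }, so w := tree(7, 7).

tree(7, 7)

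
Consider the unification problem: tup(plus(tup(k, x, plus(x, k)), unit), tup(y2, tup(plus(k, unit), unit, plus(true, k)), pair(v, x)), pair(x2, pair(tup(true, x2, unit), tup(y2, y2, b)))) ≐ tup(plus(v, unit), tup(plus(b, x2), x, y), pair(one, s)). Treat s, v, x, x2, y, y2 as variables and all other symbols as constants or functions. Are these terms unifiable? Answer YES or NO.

YES

Decompose tup/3: plus(tup(k, x, plus(x, k)), unit) ≐ plus(v, unit),  tup(y2, tup(plus(k, unit), unit, plus(true, k)), pair(v, x)) ≐ tup(plus(b, x2), x, y),  pair(x2, pair(tup(true, x2, unit), tup(y2, y2, b))) ≐ pair(one, s).
Decompose plus/2: tup(k, x, plus(x, k)) ≐ v,  unit ≐ unit.
Bind v := tup(k, x, plus(x, k)); substituting into the one remaining equation that mentions v gives: tup(y2, tup(plus(k, unit), unit, plus(true, k)), pair(tup(k, x, plus(x, k)), x)) ≐ tup(plus(b, x2), x, y).
Delete trivial equation unit ≐ unit.
Decompose tup/3: y2 ≐ plus(b, x2),  tup(plus(k, unit), unit, plus(true, k)) ≐ x,  pair(tup(k, x, plus(x, k)), x) ≐ y.
Bind y2 := plus(b, x2); substituting into the one remaining equation that mentions y2 gives: pair(x2, pair(tup(true, x2, unit), tup(plus(b, x2), plus(b, x2), b))) ≐ pair(one, s).
Bind x := tup(plus(k, unit), unit, plus(true, k)); substituting into the one remaining equation that mentions x gives: pair(tup(k, tup(plus(k, unit), unit, plus(true, k)), plus(tup(plus(k, unit), unit, plus(true, k)), k)), tup(plus(k, unit), unit, plus(true, k))) ≐ y. Substituting into the earlier binding gives v := tup(k, tup(plus(k, unit), unit, plus(true, k)), plus(tup(plus(k, unit), unit, plus(true, k)), k)).
Bind y := pair(tup(k, tup(plus(k, unit), unit, plus(true, k)), plus(tup(plus(k, unit), unit, plus(true, k)), k)), tup(plus(k, unit), unit, plus(true, k))); no other remaining equation mentions y.
Decompose pair/2: x2 ≐ one,  pair(tup(true, x2, unit), tup(plus(b, x2), plus(b, x2), b)) ≐ s.
Bind x2 := one; substituting into the remaining equation gives: pair(tup(true, one, unit), tup(plus(b, one), plus(b, one), b)) ≐ s. Substituting into the earlier binding gives y2 := plus(b, one).
Bind s := pair(tup(true, one, unit), tup(plus(b, one), plus(b, one), b)).
No equations remain and no clash or occurs-check failure arose, so a unifier exists.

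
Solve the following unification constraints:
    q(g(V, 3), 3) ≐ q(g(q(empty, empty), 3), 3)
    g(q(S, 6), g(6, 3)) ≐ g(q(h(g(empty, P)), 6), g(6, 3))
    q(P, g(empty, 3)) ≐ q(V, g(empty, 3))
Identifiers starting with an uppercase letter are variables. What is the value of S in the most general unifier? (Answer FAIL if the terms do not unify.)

h(g(empty, q(empty, empty)))

Decompose q/2: g(V, 3) ≐ g(q(empty, empty), 3),  3 ≐ 3.
Decompose g/2: V ≐ q(empty, empty),  3 ≐ 3.
Bind V := q(empty, empty); substituting into the one remaining equation that mentions V gives: q(P, g(empty, 3)) ≐ q(q(empty, empty), g(empty, 3)).
Delete trivial equation 3 ≐ 3.
Delete trivial equation 3 ≐ 3.
Decompose g/2: q(S, 6) ≐ q(h(g(empty, P)), 6),  g(6, 3) ≐ g(6, 3).
Decompose q/2: S ≐ h(g(empty, P)),  6 ≐ 6.
Bind S := h(g(empty, P)); no other remaining equation mentions S.
Delete trivial equation 6 ≐ 6.
Delete trivial equation g(6, 3) ≐ g(6, 3).
Decompose q/2: P ≐ q(empty, empty),  g(empty, 3) ≐ g(empty, 3).
Bind P := q(empty, empty); no other remaining equation mentions P. Substituting into the earlier binding gives S := h(g(empty, q(empty, empty))).
Delete trivial equation g(empty, 3) ≐ g(empty, 3).
MGU = { V -> q(empty, empty), S -> h(g(empty, q(empty, empty))), P -> q(empty, empty) }, so S -> h(g(empty, q(empty, empty))).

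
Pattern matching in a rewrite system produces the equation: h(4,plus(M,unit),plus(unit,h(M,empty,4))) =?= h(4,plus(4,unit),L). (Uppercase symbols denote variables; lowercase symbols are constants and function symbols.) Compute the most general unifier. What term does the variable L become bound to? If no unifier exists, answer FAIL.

plus(unit,h(4,empty,4))

Decompose h/3: 4 =?= 4,  plus(M,unit) =?= plus(4,unit),  plus(unit,h(M,empty,4)) =?= L.
Delete trivial equation 4 =?= 4.
Decompose plus/2: M =?= 4,  unit =?= unit.
Bind M := 4; substituting into the one remaining equation that mentions M gives: plus(unit,h(4,empty,4)) =?= L.
Delete trivial equation unit =?= unit.
Bind L := plus(unit,h(4,empty,4)).
MGU = { M -> 4, L -> plus(unit,h(4,empty,4)) }, so L -> plus(unit,h(4,empty,4)).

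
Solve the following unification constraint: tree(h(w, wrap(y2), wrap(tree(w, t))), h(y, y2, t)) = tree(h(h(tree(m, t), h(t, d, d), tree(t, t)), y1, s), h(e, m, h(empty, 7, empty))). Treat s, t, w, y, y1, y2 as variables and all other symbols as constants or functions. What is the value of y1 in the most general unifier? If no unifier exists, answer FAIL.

wrap(m)

Decompose tree/2: h(w, wrap(y2), wrap(tree(w, t))) = h(h(tree(m, t), h(t, d, d), tree(t, t)), y1, s),  h(y, y2, t) = h(e, m, h(empty, 7, empty)).
Decompose h/3: w = h(tree(m, t), h(t, d, d), tree(t, t)),  wrap(y2) = y1,  wrap(tree(w, t)) = s.
Bind w := h(tree(m, t), h(t, d, d), tree(t, t)); substituting into the one remaining equation that mentions w gives: wrap(tree(h(tree(m, t), h(t, d, d), tree(t, t)), t)) = s.
Bind y1 := wrap(y2); no other remaining equation mentions y1.
Bind s := wrap(tree(h(tree(m, t), h(t, d, d), tree(t, t)), t)); no other remaining equation mentions s.
Decompose h/3: y = e,  y2 = m,  t = h(empty, 7, empty).
Bind y := e; no other remaining equation mentions y.
Bind y2 := m; no other remaining equation mentions y2. Substituting into the earlier binding gives y1 := wrap(m).
Bind t := h(empty, 7, empty). Substituting into the earlier bindings gives w := h(tree(m, h(empty, 7, empty)), h(h(empty, 7, empty), d, d), tree(h(empty, 7, empty), h(empty, 7, empty))), s := wrap(tree(h(tree(m, h(empty, 7, empty)), h(h(empty, 7, empty), d, d), tree(h(empty, 7, empty), h(empty, 7, empty))), h(empty, 7, empty))).
MGU = { w := h(tree(m, h(empty, 7, empty)), h(h(empty, 7, empty), d, d), tree(h(empty, 7, empty), h(empty, 7, empty))), y1 := wrap(m), s := wrap(tree(h(tree(m, h(empty, 7, empty)), h(h(empty, 7, empty), d, d), tree(h(empty, 7, empty), h(empty, 7, empty))), h(empty, 7, empty))), y := e, y2 := m, t := h(empty, 7, empty) }, so y1 := wrap(m).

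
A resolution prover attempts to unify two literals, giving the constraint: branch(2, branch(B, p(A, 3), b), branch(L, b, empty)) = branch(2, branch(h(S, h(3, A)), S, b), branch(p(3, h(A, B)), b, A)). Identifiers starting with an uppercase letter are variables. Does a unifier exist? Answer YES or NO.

Decompose branch/3: 2 = 2,  branch(B, p(A, 3), b) = branch(h(S, h(3, A)), S, b),  branch(L, b, empty) = branch(p(3, h(A, B)), b, A).
Delete trivial equation 2 = 2.
Decompose branch/3: B = h(S, h(3, A)),  p(A, 3) = S,  b = b.
Bind B := h(S, h(3, A)); substituting into the one remaining equation that mentions B gives: branch(L, b, empty) = branch(p(3, h(A, h(S, h(3, A)))), b, A).
Bind S := p(A, 3); substituting into the one remaining equation that mentions S gives: branch(L, b, empty) = branch(p(3, h(A, h(p(A, 3), h(3, A)))), b, A). Substituting into the earlier binding gives B := h(p(A, 3), h(3, A)).
Delete trivial equation b = b.
Decompose branch/3: L = p(3, h(A, h(p(A, 3), h(3, A)))),  b = b,  empty = A.
Bind L := p(3, h(A, h(p(A, 3), h(3, A)))); no other remaining equation mentions L.
Delete trivial equation b = b.
Bind A := empty. Substituting into the earlier bindings gives B := h(p(empty, 3), h(3, empty)), S := p(empty, 3), L := p(3, h(empty, h(p(empty, 3), h(3, empty)))).
No equations remain and no clash or occurs-check failure arose, so a unifier exists.

YES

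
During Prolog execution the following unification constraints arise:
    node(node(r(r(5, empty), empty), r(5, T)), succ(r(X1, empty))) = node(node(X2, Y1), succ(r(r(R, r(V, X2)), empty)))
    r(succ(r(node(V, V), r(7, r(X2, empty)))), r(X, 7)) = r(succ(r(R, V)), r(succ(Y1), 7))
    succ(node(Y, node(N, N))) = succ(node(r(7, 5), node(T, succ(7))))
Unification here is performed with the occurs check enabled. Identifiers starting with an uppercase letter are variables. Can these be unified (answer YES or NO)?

YES

Decompose node/2: node(r(r(5, empty), empty), r(5, T)) = node(X2, Y1),  succ(r(X1, empty)) = succ(r(r(R, r(V, X2)), empty)).
Decompose node/2: r(r(5, empty), empty) = X2,  r(5, T) = Y1.
Bind X2 := r(r(5, empty), empty); substituting into the 2 remaining equations that mention X2 gives: succ(r(X1, empty)) = succ(r(r(R, r(V, r(r(5, empty), empty))), empty)),  r(succ(r(node(V, V), r(7, r(r(r(5, empty), empty), empty)))), r(X, 7)) = r(succ(r(R, V)), r(succ(Y1), 7)).
Bind Y1 := r(5, T); substituting into the one remaining equation that mentions Y1 gives: r(succ(r(node(V, V), r(7, r(r(r(5, empty), empty), empty)))), r(X, 7)) = r(succ(r(R, V)), r(succ(r(5, T)), 7)).
Decompose succ/1: r(X1, empty) = r(r(R, r(V, r(r(5, empty), empty))), empty).
Decompose r/2: X1 = r(R, r(V, r(r(5, empty), empty))),  empty = empty.
Bind X1 := r(R, r(V, r(r(5, empty), empty))); no other remaining equation mentions X1.
Delete trivial equation empty = empty.
Decompose r/2: succ(r(node(V, V), r(7, r(r(r(5, empty), empty), empty)))) = succ(r(R, V)),  r(X, 7) = r(succ(r(5, T)), 7).
Decompose succ/1: r(node(V, V), r(7, r(r(r(5, empty), empty), empty))) = r(R, V).
Decompose r/2: node(V, V) = R,  r(7, r(r(r(5, empty), empty), empty)) = V.
Bind R := node(V, V); no other remaining equation mentions R. Substituting into the earlier binding gives X1 := r(node(V, V), r(V, r(r(5, empty), empty))).
Bind V := r(7, r(r(r(5, empty), empty), empty)); no other remaining equation mentions V. Substituting into the earlier bindings gives X1 := r(node(r(7, r(r(r(5, empty), empty), empty)), r(7, r(r(r(5, empty), empty), empty))), r(r(7, r(r(r(5, empty), empty), empty)), r(r(5, empty), empty))), R := node(r(7, r(r(r(5, empty), empty), empty)), r(7, r(r(r(5, empty), empty), empty))).
Decompose r/2: X = succ(r(5, T)),  7 = 7.
Bind X := succ(r(5, T)); no other remaining equation mentions X.
Delete trivial equation 7 = 7.
Decompose succ/1: node(Y, node(N, N)) = node(r(7, 5), node(T, succ(7))).
Decompose node/2: Y = r(7, 5),  node(N, N) = node(T, succ(7)).
Bind Y := r(7, 5); no other remaining equation mentions Y.
Decompose node/2: N = T,  N = succ(7).
Bind N := T; substituting into the remaining equation gives: T = succ(7).
Bind T := succ(7). Substituting into the earlier bindings gives Y1 := r(5, succ(7)), X := succ(r(5, succ(7))), N := succ(7).
No equations remain and no clash or occurs-check failure arose, so a unifier exists.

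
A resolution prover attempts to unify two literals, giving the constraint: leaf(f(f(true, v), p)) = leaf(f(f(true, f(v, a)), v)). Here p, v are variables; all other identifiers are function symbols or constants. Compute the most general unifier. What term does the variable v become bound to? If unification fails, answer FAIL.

Decompose leaf/1: f(f(true, v), p) = f(f(true, f(v, a)), v).
Decompose f/2: f(true, v) = f(true, f(v, a)),  p = v.
Decompose f/2: true = true,  v = f(v, a).
Delete trivial equation true = true.
Occurs check fails: v occurs in f(v, a); the equation v = f(v, a) has no finite solution.

FAIL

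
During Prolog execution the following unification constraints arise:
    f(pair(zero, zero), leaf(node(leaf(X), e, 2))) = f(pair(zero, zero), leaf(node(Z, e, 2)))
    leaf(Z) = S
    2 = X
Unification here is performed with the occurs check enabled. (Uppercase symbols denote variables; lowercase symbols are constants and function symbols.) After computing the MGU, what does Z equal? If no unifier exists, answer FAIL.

leaf(2)

Decompose f/2: pair(zero, zero) = pair(zero, zero),  leaf(node(leaf(X), e, 2)) = leaf(node(Z, e, 2)).
Delete trivial equation pair(zero, zero) = pair(zero, zero).
Decompose leaf/1: node(leaf(X), e, 2) = node(Z, e, 2).
Decompose node/3: leaf(X) = Z,  e = e,  2 = 2.
Bind Z := leaf(X); substituting into the one remaining equation that mentions Z gives: leaf(leaf(X)) = S.
Delete trivial equation e = e.
Delete trivial equation 2 = 2.
Bind S := leaf(leaf(X)); no other remaining equation mentions S.
Bind X := 2. Substituting into the earlier bindings gives Z := leaf(2), S := leaf(leaf(2)).
MGU = { Z = leaf(2), S = leaf(leaf(2)), X = 2 }, so Z = leaf(2).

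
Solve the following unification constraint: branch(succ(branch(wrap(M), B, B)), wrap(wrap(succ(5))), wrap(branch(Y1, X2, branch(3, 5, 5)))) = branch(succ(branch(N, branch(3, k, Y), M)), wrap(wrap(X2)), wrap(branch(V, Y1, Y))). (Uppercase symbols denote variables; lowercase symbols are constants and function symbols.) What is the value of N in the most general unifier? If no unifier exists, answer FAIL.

wrap(branch(3, k, branch(3, 5, 5)))

Decompose branch/3: succ(branch(wrap(M), B, B)) = succ(branch(N, branch(3, k, Y), M)),  wrap(wrap(succ(5))) = wrap(wrap(X2)),  wrap(branch(Y1, X2, branch(3, 5, 5))) = wrap(branch(V, Y1, Y)).
Decompose succ/1: branch(wrap(M), B, B) = branch(N, branch(3, k, Y), M).
Decompose branch/3: wrap(M) = N,  B = branch(3, k, Y),  B = M.
Bind N := wrap(M); no other remaining equation mentions N.
Bind B := branch(3, k, Y); substituting into the one remaining equation that mentions B gives: branch(3, k, Y) = M.
Bind M := branch(3, k, Y); no other remaining equation mentions M. Substituting into the earlier binding gives N := wrap(branch(3, k, Y)).
Decompose wrap/1: wrap(succ(5)) = wrap(X2).
Decompose wrap/1: succ(5) = X2.
Bind X2 := succ(5); substituting into the remaining equation gives: wrap(branch(Y1, succ(5), branch(3, 5, 5))) = wrap(branch(V, Y1, Y)).
Decompose wrap/1: branch(Y1, succ(5), branch(3, 5, 5)) = branch(V, Y1, Y).
Decompose branch/3: Y1 = V,  succ(5) = Y1,  branch(3, 5, 5) = Y.
Bind Y1 := V; substituting into the one remaining equation that mentions Y1 gives: succ(5) = V.
Bind V := succ(5); no other remaining equation mentions V. Substituting into the earlier binding gives Y1 := succ(5).
Bind Y := branch(3, 5, 5). Substituting into the earlier bindings gives N := wrap(branch(3, k, branch(3, 5, 5))), B := branch(3, k, branch(3, 5, 5)), M := branch(3, k, branch(3, 5, 5)).
MGU = { N ↦ wrap(branch(3, k, branch(3, 5, 5))), B ↦ branch(3, k, branch(3, 5, 5)), M ↦ branch(3, k, branch(3, 5, 5)), X2 ↦ succ(5), Y1 ↦ succ(5), V ↦ succ(5), Y ↦ branch(3, 5, 5) }, so N ↦ wrap(branch(3, k, branch(3, 5, 5))).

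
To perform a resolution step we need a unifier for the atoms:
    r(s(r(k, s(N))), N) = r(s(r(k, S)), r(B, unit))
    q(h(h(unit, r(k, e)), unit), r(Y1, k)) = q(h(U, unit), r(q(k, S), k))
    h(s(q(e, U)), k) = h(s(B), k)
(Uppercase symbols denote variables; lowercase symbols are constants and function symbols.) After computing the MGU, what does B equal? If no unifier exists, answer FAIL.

Decompose r/2: s(r(k, s(N))) = s(r(k, S)),  N = r(B, unit).
Decompose s/1: r(k, s(N)) = r(k, S).
Decompose r/2: k = k,  s(N) = S.
Delete trivial equation k = k.
Bind S := s(N); substituting into the one remaining equation that mentions S gives: q(h(h(unit, r(k, e)), unit), r(Y1, k)) = q(h(U, unit), r(q(k, s(N)), k)).
Bind N := r(B, unit); substituting into the one remaining equation that mentions N gives: q(h(h(unit, r(k, e)), unit), r(Y1, k)) = q(h(U, unit), r(q(k, s(r(B, unit))), k)). Substituting into the earlier binding gives S := s(r(B, unit)).
Decompose q/2: h(h(unit, r(k, e)), unit) = h(U, unit),  r(Y1, k) = r(q(k, s(r(B, unit))), k).
Decompose h/2: h(unit, r(k, e)) = U,  unit = unit.
Bind U := h(unit, r(k, e)); substituting into the one remaining equation that mentions U gives: h(s(q(e, h(unit, r(k, e)))), k) = h(s(B), k).
Delete trivial equation unit = unit.
Decompose r/2: Y1 = q(k, s(r(B, unit))),  k = k.
Bind Y1 := q(k, s(r(B, unit))); no other remaining equation mentions Y1.
Delete trivial equation k = k.
Decompose h/2: s(q(e, h(unit, r(k, e)))) = s(B),  k = k.
Decompose s/1: q(e, h(unit, r(k, e))) = B.
Bind B := q(e, h(unit, r(k, e))); no other remaining equation mentions B. Substituting into the earlier bindings gives S := s(r(q(e, h(unit, r(k, e))), unit)), N := r(q(e, h(unit, r(k, e))), unit), Y1 := q(k, s(r(q(e, h(unit, r(k, e))), unit))).
Delete trivial equation k = k.
MGU = { S := s(r(q(e, h(unit, r(k, e))), unit)), N := r(q(e, h(unit, r(k, e))), unit), U := h(unit, r(k, e)), Y1 := q(k, s(r(q(e, h(unit, r(k, e))), unit))), B := q(e, h(unit, r(k, e))) }, so B := q(e, h(unit, r(k, e))).

q(e, h(unit, r(k, e)))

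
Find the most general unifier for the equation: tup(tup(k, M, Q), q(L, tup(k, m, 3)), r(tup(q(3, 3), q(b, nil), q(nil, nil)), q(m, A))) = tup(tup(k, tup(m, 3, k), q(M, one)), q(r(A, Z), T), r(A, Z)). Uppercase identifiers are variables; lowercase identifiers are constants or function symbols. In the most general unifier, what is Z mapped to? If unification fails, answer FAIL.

Decompose tup/3: tup(k, M, Q) = tup(k, tup(m, 3, k), q(M, one)),  q(L, tup(k, m, 3)) = q(r(A, Z), T),  r(tup(q(3, 3), q(b, nil), q(nil, nil)), q(m, A)) = r(A, Z).
Decompose tup/3: k = k,  M = tup(m, 3, k),  Q = q(M, one).
Delete trivial equation k = k.
Bind M := tup(m, 3, k); substituting into the one remaining equation that mentions M gives: Q = q(tup(m, 3, k), one).
Bind Q := q(tup(m, 3, k), one); no other remaining equation mentions Q.
Decompose q/2: L = r(A, Z),  tup(k, m, 3) = T.
Bind L := r(A, Z); no other remaining equation mentions L.
Bind T := tup(k, m, 3); no other remaining equation mentions T.
Decompose r/2: tup(q(3, 3), q(b, nil), q(nil, nil)) = A,  q(m, A) = Z.
Bind A := tup(q(3, 3), q(b, nil), q(nil, nil)); substituting into the remaining equation gives: q(m, tup(q(3, 3), q(b, nil), q(nil, nil))) = Z. Substituting into the earlier binding gives L := r(tup(q(3, 3), q(b, nil), q(nil, nil)), Z).
Bind Z := q(m, tup(q(3, 3), q(b, nil), q(nil, nil))). Substituting into the earlier binding gives L := r(tup(q(3, 3), q(b, nil), q(nil, nil)), q(m, tup(q(3, 3), q(b, nil), q(nil, nil)))).
MGU = { M -> tup(m, 3, k), Q -> q(tup(m, 3, k), one), L -> r(tup(q(3, 3), q(b, nil), q(nil, nil)), q(m, tup(q(3, 3), q(b, nil), q(nil, nil)))), T -> tup(k, m, 3), A -> tup(q(3, 3), q(b, nil), q(nil, nil)), Z -> q(m, tup(q(3, 3), q(b, nil), q(nil, nil))) }, so Z -> q(m, tup(q(3, 3), q(b, nil), q(nil, nil))).

q(m, tup(q(3, 3), q(b, nil), q(nil, nil)))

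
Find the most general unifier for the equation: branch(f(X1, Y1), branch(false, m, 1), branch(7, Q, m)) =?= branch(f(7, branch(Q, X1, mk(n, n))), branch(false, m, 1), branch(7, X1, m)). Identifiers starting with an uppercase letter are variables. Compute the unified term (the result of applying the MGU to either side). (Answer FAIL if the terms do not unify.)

Decompose branch/3: f(X1, Y1) =?= f(7, branch(Q, X1, mk(n, n))),  branch(false, m, 1) =?= branch(false, m, 1),  branch(7, Q, m) =?= branch(7, X1, m).
Decompose f/2: X1 =?= 7,  Y1 =?= branch(Q, X1, mk(n, n)).
Bind X1 := 7; substituting into the 2 remaining equations that mention X1 gives: Y1 =?= branch(Q, 7, mk(n, n)),  branch(7, Q, m) =?= branch(7, 7, m).
Bind Y1 := branch(Q, 7, mk(n, n)); no other remaining equation mentions Y1.
Delete trivial equation branch(false, m, 1) =?= branch(false, m, 1).
Decompose branch/3: 7 =?= 7,  Q =?= 7,  m =?= m.
Delete trivial equation 7 =?= 7.
Bind Q := 7; no other remaining equation mentions Q. Substituting into the earlier binding gives Y1 := branch(7, 7, mk(n, n)).
Delete trivial equation m =?= m.
Applying the MGU to either side gives branch(f(7, branch(7, 7, mk(n, n))), branch(false, m, 1), branch(7, 7, m)).

branch(f(7, branch(7, 7, mk(n, n))), branch(false, m, 1), branch(7, 7, m))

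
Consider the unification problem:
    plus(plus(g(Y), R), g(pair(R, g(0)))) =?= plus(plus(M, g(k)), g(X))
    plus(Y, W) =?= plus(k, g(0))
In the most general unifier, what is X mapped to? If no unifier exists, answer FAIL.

pair(g(k), g(0))

Decompose plus/2: plus(g(Y), R) =?= plus(M, g(k)),  g(pair(R, g(0))) =?= g(X).
Decompose plus/2: g(Y) =?= M,  R =?= g(k).
Bind M := g(Y); no other remaining equation mentions M.
Bind R := g(k); substituting into the one remaining equation that mentions R gives: g(pair(g(k), g(0))) =?= g(X).
Decompose g/1: pair(g(k), g(0)) =?= X.
Bind X := pair(g(k), g(0)); no other remaining equation mentions X.
Decompose plus/2: Y =?= k,  W =?= g(0).
Bind Y := k; no other remaining equation mentions Y. Substituting into the earlier binding gives M := g(k).
Bind W := g(0).
MGU = { M := g(k), R := g(k), X := pair(g(k), g(0)), Y := k, W := g(0) }, so X := pair(g(k), g(0)).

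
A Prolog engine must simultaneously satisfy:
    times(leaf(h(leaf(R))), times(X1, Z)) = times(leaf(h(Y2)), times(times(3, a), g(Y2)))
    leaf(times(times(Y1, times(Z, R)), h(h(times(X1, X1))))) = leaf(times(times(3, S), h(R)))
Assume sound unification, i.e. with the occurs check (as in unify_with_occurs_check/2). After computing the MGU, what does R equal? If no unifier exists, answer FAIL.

Decompose times/2: leaf(h(leaf(R))) = leaf(h(Y2)),  times(X1, Z) = times(times(3, a), g(Y2)).
Decompose leaf/1: h(leaf(R)) = h(Y2).
Decompose h/1: leaf(R) = Y2.
Bind Y2 := leaf(R); substituting into the one remaining equation that mentions Y2 gives: times(X1, Z) = times(times(3, a), g(leaf(R))).
Decompose times/2: X1 = times(3, a),  Z = g(leaf(R)).
Bind X1 := times(3, a); substituting into the one remaining equation that mentions X1 gives: leaf(times(times(Y1, times(Z, R)), h(h(times(times(3, a), times(3, a)))))) = leaf(times(times(3, S), h(R))).
Bind Z := g(leaf(R)); substituting into the remaining equation gives: leaf(times(times(Y1, times(g(leaf(R)), R)), h(h(times(times(3, a), times(3, a)))))) = leaf(times(times(3, S), h(R))).
Decompose leaf/1: times(times(Y1, times(g(leaf(R)), R)), h(h(times(times(3, a), times(3, a))))) = times(times(3, S), h(R)).
Decompose times/2: times(Y1, times(g(leaf(R)), R)) = times(3, S),  h(h(times(times(3, a), times(3, a)))) = h(R).
Decompose times/2: Y1 = 3,  times(g(leaf(R)), R) = S.
Bind Y1 := 3; no other remaining equation mentions Y1.
Bind S := times(g(leaf(R)), R); no other remaining equation mentions S.
Decompose h/1: h(times(times(3, a), times(3, a))) = R.
Bind R := h(times(times(3, a), times(3, a))). Substituting into the earlier bindings gives Y2 := leaf(h(times(times(3, a), times(3, a)))), Z := g(leaf(h(times(times(3, a), times(3, a))))), S := times(g(leaf(h(times(times(3, a), times(3, a))))), h(times(times(3, a), times(3, a)))).
MGU = { Y2 ↦ leaf(h(times(times(3, a), times(3, a)))), X1 ↦ times(3, a), Z ↦ g(leaf(h(times(times(3, a), times(3, a))))), Y1 ↦ 3, S ↦ times(g(leaf(h(times(times(3, a), times(3, a))))), h(times(times(3, a), times(3, a)))), R ↦ h(times(times(3, a), times(3, a))) }, so R ↦ h(times(times(3, a), times(3, a))).

h(times(times(3, a), times(3, a)))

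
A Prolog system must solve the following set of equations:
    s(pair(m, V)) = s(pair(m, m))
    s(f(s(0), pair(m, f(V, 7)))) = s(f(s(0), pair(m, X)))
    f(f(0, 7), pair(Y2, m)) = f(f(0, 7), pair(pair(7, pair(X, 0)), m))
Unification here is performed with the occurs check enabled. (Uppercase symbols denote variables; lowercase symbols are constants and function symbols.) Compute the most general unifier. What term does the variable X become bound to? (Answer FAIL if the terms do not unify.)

f(m, 7)

Decompose s/1: pair(m, V) = pair(m, m).
Decompose pair/2: m = m,  V = m.
Delete trivial equation m = m.
Bind V := m; substituting into the one remaining equation that mentions V gives: s(f(s(0), pair(m, f(m, 7)))) = s(f(s(0), pair(m, X))).
Decompose s/1: f(s(0), pair(m, f(m, 7))) = f(s(0), pair(m, X)).
Decompose f/2: s(0) = s(0),  pair(m, f(m, 7)) = pair(m, X).
Delete trivial equation s(0) = s(0).
Decompose pair/2: m = m,  f(m, 7) = X.
Delete trivial equation m = m.
Bind X := f(m, 7); substituting into the remaining equation gives: f(f(0, 7), pair(Y2, m)) = f(f(0, 7), pair(pair(7, pair(f(m, 7), 0)), m)).
Decompose f/2: f(0, 7) = f(0, 7),  pair(Y2, m) = pair(pair(7, pair(f(m, 7), 0)), m).
Delete trivial equation f(0, 7) = f(0, 7).
Decompose pair/2: Y2 = pair(7, pair(f(m, 7), 0)),  m = m.
Bind Y2 := pair(7, pair(f(m, 7), 0)); no other remaining equation mentions Y2.
Delete trivial equation m = m.
MGU = { V ↦ m, X ↦ f(m, 7), Y2 ↦ pair(7, pair(f(m, 7), 0)) }, so X ↦ f(m, 7).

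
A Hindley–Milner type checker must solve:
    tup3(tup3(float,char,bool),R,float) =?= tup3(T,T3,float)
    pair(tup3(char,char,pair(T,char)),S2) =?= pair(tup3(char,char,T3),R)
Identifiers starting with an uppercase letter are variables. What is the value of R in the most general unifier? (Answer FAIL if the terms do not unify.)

Decompose tup3/3: tup3(float,char,bool) =?= T,  R =?= T3,  float =?= float.
Bind T := tup3(float,char,bool); substituting into the one remaining equation that mentions T gives: pair(tup3(char,char,pair(tup3(float,char,bool),char)),S2) =?= pair(tup3(char,char,T3),R).
Bind R := T3; substituting into the one remaining equation that mentions R gives: pair(tup3(char,char,pair(tup3(float,char,bool),char)),S2) =?= pair(tup3(char,char,T3),T3).
Delete trivial equation float =?= float.
Decompose pair/2: tup3(char,char,pair(tup3(float,char,bool),char)) =?= tup3(char,char,T3),  S2 =?= T3.
Decompose tup3/3: char =?= char,  char =?= char,  pair(tup3(float,char,bool),char) =?= T3.
Delete trivial equation char =?= char.
Delete trivial equation char =?= char.
Bind T3 := pair(tup3(float,char,bool),char); substituting into the remaining equation gives: S2 =?= pair(tup3(float,char,bool),char). Substituting into the earlier binding gives R := pair(tup3(float,char,bool),char).
Bind S2 := pair(tup3(float,char,bool),char).
MGU = { T ↦ tup3(float,char,bool), R ↦ pair(tup3(float,char,bool),char), T3 ↦ pair(tup3(float,char,bool),char), S2 ↦ pair(tup3(float,char,bool),char) }, so R ↦ pair(tup3(float,char,bool),char).

pair(tup3(float,char,bool),char)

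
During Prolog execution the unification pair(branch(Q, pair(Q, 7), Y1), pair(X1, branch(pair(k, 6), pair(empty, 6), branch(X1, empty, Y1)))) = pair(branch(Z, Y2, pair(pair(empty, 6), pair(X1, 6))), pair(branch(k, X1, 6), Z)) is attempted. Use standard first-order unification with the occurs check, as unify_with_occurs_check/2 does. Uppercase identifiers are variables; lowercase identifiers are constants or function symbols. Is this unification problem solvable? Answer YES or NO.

Decompose pair/2: branch(Q, pair(Q, 7), Y1) = branch(Z, Y2, pair(pair(empty, 6), pair(X1, 6))),  pair(X1, branch(pair(k, 6), pair(empty, 6), branch(X1, empty, Y1))) = pair(branch(k, X1, 6), Z).
Decompose branch/3: Q = Z,  pair(Q, 7) = Y2,  Y1 = pair(pair(empty, 6), pair(X1, 6)).
Bind Q := Z; substituting into the one remaining equation that mentions Q gives: pair(Z, 7) = Y2.
Bind Y2 := pair(Z, 7); no other remaining equation mentions Y2.
Bind Y1 := pair(pair(empty, 6), pair(X1, 6)); substituting into the remaining equation gives: pair(X1, branch(pair(k, 6), pair(empty, 6), branch(X1, empty, pair(pair(empty, 6), pair(X1, 6))))) = pair(branch(k, X1, 6), Z).
Decompose pair/2: X1 = branch(k, X1, 6),  branch(pair(k, 6), pair(empty, 6), branch(X1, empty, pair(pair(empty, 6), pair(X1, 6)))) = Z.
Occurs check fails: X1 occurs in branch(k, X1, 6); the equation X1 = branch(k, X1, 6) has no finite solution.

NO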